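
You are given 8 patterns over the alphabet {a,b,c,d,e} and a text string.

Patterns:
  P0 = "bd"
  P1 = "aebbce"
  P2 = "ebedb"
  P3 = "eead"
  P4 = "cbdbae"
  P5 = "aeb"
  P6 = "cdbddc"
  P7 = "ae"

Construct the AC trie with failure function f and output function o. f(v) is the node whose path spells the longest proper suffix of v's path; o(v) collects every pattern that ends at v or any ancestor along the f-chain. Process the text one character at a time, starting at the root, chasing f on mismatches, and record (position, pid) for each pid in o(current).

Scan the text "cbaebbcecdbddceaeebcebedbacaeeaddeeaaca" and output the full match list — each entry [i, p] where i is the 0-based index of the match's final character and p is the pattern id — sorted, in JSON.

Build:
Trie nodes:
  n0 'ε': a→3 b→1 c→17 e→9
  n1 'b': d→2
  n2 'bd': ·  ←P0
  n3 'a': e→4
  n4 'ae': b→5  ←P7
  n5 'aeb': b→6  ←P5
  n6 'aebb': c→7
  n7 'aebbc': e→8
  n8 'aebbce': ·  ←P1
  n9 'e': b→10 e→14
  n10 'eb': e→11
  n11 'ebe': d→12
  n12 'ebed': b→13
  n13 'ebedb': ·  ←P2
  n14 'ee': a→15
  n15 'eea': d→16
  n16 'eead': ·  ←P3
  n17 'c': b→18 d→23
  n18 'cb': d→19
  n19 'cbd': b→20
  n20 'cbdb': a→21
  n21 'cbdba': e→22
  n22 'cbdbae': ·  ←P4
  n23 'cd': b→24
  n24 'cdb': d→25
  n25 'cdbd': d→26
  n26 'cdbdd': c→27
  n27 'cdbddc': ·  ←P6

BFS fail/out derivation:
  n1('b'): parent n0 fail=0; on 'b' 0 → fail=0;  out ∅∪∅=∅
  n3('a'): parent n0 fail=0; on 'a' 0 → fail=0;  out ∅∪∅=∅
  n9('e'): parent n0 fail=0; on 'e' 0 → fail=0;  out ∅∪∅=∅
  n17('c'): parent n0 fail=0; on 'c' 0 → fail=0;  out ∅∪∅=∅
  n2('bd'): parent n1 fail=0; on 'd' 0 → fail=0;  out {0}∪∅={0}
  n4('ae'): parent n3 fail=0; on 'e' 0 → fail=9;  out {7}∪∅={7}
  n10('eb'): parent n9 fail=0; on 'b' 0 → fail=1;  out ∅∪∅=∅
  n14('ee'): parent n9 fail=0; on 'e' 0 → fail=9;  out ∅∪∅=∅
  n18('cb'): parent n17 fail=0; on 'b' 0 → fail=1;  out ∅∪∅=∅
  n23('cd'): parent n17 fail=0; on 'd' 0 → fail=0;  out ∅∪∅=∅
  n5('aeb'): parent n4 fail=9; on 'b' 9 → fail=10;  out {5}∪∅={5}
  n11('ebe'): parent n10 fail=1; on 'e' 1→0 → fail=9;  out ∅∪∅=∅
  n15('eea'): parent n14 fail=9; on 'a' 9→0 → fail=3;  out ∅∪∅=∅
  n19('cbd'): parent n18 fail=1; on 'd' 1 → fail=2;  out ∅∪{0}={0}
  n24('cdb'): parent n23 fail=0; on 'b' 0 → fail=1;  out ∅∪∅=∅
  n6('aebb'): parent n5 fail=10; on 'b' 10→1→0 → fail=1;  out ∅∪∅=∅
  n12('ebed'): parent n11 fail=9; on 'd' 9→0 → fail=0;  out ∅∪∅=∅
  n16('eead'): parent n15 fail=3; on 'd' 3→0 → fail=0;  out {3}∪∅={3}
  n20('cbdb'): parent n19 fail=2; on 'b' 2→0 → fail=1;  out ∅∪∅=∅
  n25('cdbd'): parent n24 fail=1; on 'd' 1 → fail=2;  out ∅∪{0}={0}
  n7('aebbc'): parent n6 fail=1; on 'c' 1→0 → fail=17;  out ∅∪∅=∅
  n13('ebedb'): parent n12 fail=0; on 'b' 0 → fail=1;  out {2}∪∅={2}
  n21('cbdba'): parent n20 fail=1; on 'a' 1→0 → fail=3;  out ∅∪∅=∅
  n26('cdbdd'): parent n25 fail=2; on 'd' 2→0 → fail=0;  out ∅∪∅=∅
  n8('aebbce'): parent n7 fail=17; on 'e' 17→0 → fail=9;  out {1}∪∅={1}
  n22('cbdbae'): parent n21 fail=3; on 'e' 3 → fail=4;  out {4}∪{7}={4,7}
  n27('cdbddc'): parent n26 fail=0; on 'c' 0 → fail=17;  out {6}∪∅={6}

Run:
[0] read 'c'  n0⇒n17
[1] read 'b'  n17⇒n18
[2] read 'a'  n18⇒n3 (via fail)
[3] read 'e'  n3⇒n4  emit P7@[2:3]
[4] read 'b'  n4⇒n5  emit P5@[2:4]
[5] read 'b'  n5⇒n6
[6] read 'c'  n6⇒n7
[7] read 'e'  n7⇒n8  emit P1@[2:7]
[8] read 'c'  n8⇒n17 (via fail)
[9] read 'd'  n17⇒n23
[10] read 'b'  n23⇒n24
[11] read 'd'  n24⇒n25  emit P0@[10:11]
[12] read 'd'  n25⇒n26
[13] read 'c'  n26⇒n27  emit P6@[8:13]
[14] read 'e'  n27⇒n9 (via fail)
[15] read 'a'  n9⇒n3 (via fail)
[16] read 'e'  n3⇒n4  emit P7@[15:16]
[17] read 'e'  n4⇒n14 (via fail)
[18] read 'b'  n14⇒n10 (via fail)
[19] read 'c'  n10⇒n17 (via fail)
[20] read 'e'  n17⇒n9 (via fail)
[21] read 'b'  n9⇒n10
[22] read 'e'  n10⇒n11
[23] read 'd'  n11⇒n12
[24] read 'b'  n12⇒n13  emit P2@[20:24]
[25] read 'a'  n13⇒n3 (via fail)
[26] read 'c'  n3⇒n17 (via fail)
[27] read 'a'  n17⇒n3 (via fail)
[28] read 'e'  n3⇒n4  emit P7@[27:28]
[29] read 'e'  n4⇒n14 (via fail)
[30] read 'a'  n14⇒n15
[31] read 'd'  n15⇒n16  emit P3@[28:31]
[32] read 'd'  n16⇒n0 (via fail)
[33] read 'e'  n0⇒n9
[34] read 'e'  n9⇒n14
[35] read 'a'  n14⇒n15
[36] read 'a'  n15⇒n3 (via fail)
[37] read 'c'  n3⇒n17 (via fail)
[38] read 'a'  n17⇒n3 (via fail)

Result: [[3,7],[4,5],[7,1],[11,0],[13,6],[16,7],[24,2],[28,7],[31,3]]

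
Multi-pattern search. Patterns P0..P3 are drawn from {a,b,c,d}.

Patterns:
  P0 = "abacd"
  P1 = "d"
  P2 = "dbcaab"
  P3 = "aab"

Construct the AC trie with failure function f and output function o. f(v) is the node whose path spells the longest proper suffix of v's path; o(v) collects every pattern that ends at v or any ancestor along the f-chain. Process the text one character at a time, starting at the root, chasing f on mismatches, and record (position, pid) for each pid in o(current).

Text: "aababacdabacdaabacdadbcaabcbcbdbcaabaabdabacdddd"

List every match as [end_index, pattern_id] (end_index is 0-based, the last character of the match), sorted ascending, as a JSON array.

Build automaton:
Trie nodes:
  0='ε' goto a→1 d→6
  1='a' goto a→12 b→2
  2='ab' goto a→3
  3='aba' goto c→4
  4='abac' goto d→5
  5='abacd' goto ·  ←P0
  6='d' goto b→7  ←P1
  7='db' goto c→8
  8='dbc' goto a→9
  9='dbca' goto a→10
  10='dbcaa' goto b→11
  11='dbcaab' goto ·  ←P2
  12='aa' goto b→13
  13='aab' goto ·  ←P3

Failure links (BFS by depth):
  fail(1) 'a': from fail(0)=0 chase 'a': 0 ⇒ 0;  out=∅∪out(0)=∅
  fail(6) 'd': from fail(0)=0 chase 'd': 0 ⇒ 0;  out={1}∪out(0)={1}
  fail(2) 'ab': from fail(1)=0 chase 'b': 0 ⇒ 0;  out=∅∪out(0)=∅
  fail(7) 'db': from fail(6)=0 chase 'b': 0 ⇒ 0;  out=∅∪out(0)=∅
  fail(12) 'aa': from fail(1)=0 chase 'a': 0 ⇒ 1;  out=∅∪out(1)=∅
  fail(3) 'aba': from fail(2)=0 chase 'a': 0 ⇒ 1;  out=∅∪out(1)=∅
  fail(8) 'dbc': from fail(7)=0 chase 'c': 0 ⇒ 0;  out=∅∪out(0)=∅
  fail(13) 'aab': from fail(12)=1 chase 'b': 1 ⇒ 2;  out={3}∪out(2)={3}
  fail(4) 'abac': from fail(3)=1 chase 'c': 1→0 ⇒ 0;  out=∅∪out(0)=∅
  fail(9) 'dbca': from fail(8)=0 chase 'a': 0 ⇒ 1;  out=∅∪out(1)=∅
  fail(5) 'abacd': from fail(4)=0 chase 'd': 0 ⇒ 6;  out={0}∪out(6)={0,1}
  fail(10) 'dbcaa': from fail(9)=1 chase 'a': 1 ⇒ 12;  out=∅∪out(12)=∅
  fail(11) 'dbcaab': from fail(10)=12 chase 'b': 12 ⇒ 13;  out={2}∪out(13)={2,3}

Scan:
i=0 'a': node 0→1
i=1 'a': node 1→12
i=2 'b': node 12→13  emit P3@[0:2]
i=3 'a': node 13→3 (fail-walked)
i=4 'b': node 3→2 (fail-walked)
i=5 'a': node 2→3
i=6 'c': node 3→4
i=7 'd': node 4→5  emit P0@[3:7],P1@[7:7]
i=8 'a': node 5→1 (fail-walked)
i=9 'b': node 1→2
i=10 'a': node 2→3
i=11 'c': node 3→4
i=12 'd': node 4→5  emit P0@[8:12],P1@[12:12]
i=13 'a': node 5→1 (fail-walked)
i=14 'a': node 1→12
i=15 'b': node 12→13  emit P3@[13:15]
i=16 'a': node 13→3 (fail-walked)
i=17 'c': node 3→4
i=18 'd': node 4→5  emit P0@[14:18],P1@[18:18]
i=19 'a': node 5→1 (fail-walked)
i=20 'd': node 1→6 (fail-walked)  emit P1@[20:20]
i=21 'b': node 6→7
i=22 'c': node 7→8
i=23 'a': node 8→9
i=24 'a': node 9→10
i=25 'b': node 10→11  emit P2@[20:25],P3@[23:25]
i=26 'c': node 11→0 (fail-walked)
i=27 'b': node 0→0
i=28 'c': node 0→0
i=29 'b': node 0→0
i=30 'd': node 0→6  emit P1@[30:30]
i=31 'b': node 6→7
i=32 'c': node 7→8
i=33 'a': node 8→9
i=34 'a': node 9→10
i=35 'b': node 10→11  emit P2@[30:35],P3@[33:35]
i=36 'a': node 11→3 (fail-walked)
i=37 'a': node 3→12 (fail-walked)
i=38 'b': node 12→13  emit P3@[36:38]
i=39 'd': node 13→6 (fail-walked)  emit P1@[39:39]
i=40 'a': node 6→1 (fail-walked)
i=41 'b': node 1→2
i=42 'a': node 2→3
i=43 'c': node 3→4
i=44 'd': node 4→5  emit P0@[40:44],P1@[44:44]
i=45 'd': node 5→6 (fail-walked)  emit P1@[45:45]
i=46 'd': node 6→6 (fail-walked)  emit P1@[46:46]
i=47 'd': node 6→6 (fail-walked)  emit P1@[47:47]

Matches: [[2,3],[7,0],[7,1],[12,0],[12,1],[15,3],[18,0],[18,1],[20,1],[25,2],[25,3],[30,1],[35,2],[35,3],[38,3],[39,1],[44,0],[44,1],[45,1],[46,1],[47,1]]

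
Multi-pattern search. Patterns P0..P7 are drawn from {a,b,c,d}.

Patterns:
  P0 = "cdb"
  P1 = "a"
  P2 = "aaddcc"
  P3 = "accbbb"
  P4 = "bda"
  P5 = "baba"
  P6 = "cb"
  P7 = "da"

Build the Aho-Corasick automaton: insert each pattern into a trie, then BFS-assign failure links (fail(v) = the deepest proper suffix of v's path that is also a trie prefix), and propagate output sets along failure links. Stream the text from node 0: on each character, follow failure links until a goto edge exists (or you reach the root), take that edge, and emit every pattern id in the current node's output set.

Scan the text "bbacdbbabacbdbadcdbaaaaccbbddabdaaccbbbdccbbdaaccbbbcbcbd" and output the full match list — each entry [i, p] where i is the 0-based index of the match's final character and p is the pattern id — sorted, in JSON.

Build:
Trie (insert patterns):
  0='ε' goto a→4 b→15 c→1 d→22
  1='c' goto b→21 d→2
  2='cd' goto b→3
  3='cdb' goto ·  ←P0
  4='a' goto a→5 c→10  ←P1
  5='aa' goto d→6
  6='aad' goto d→7
  7='aadd' goto c→8
  8='aaddc' goto c→9
  9='aaddcc' goto ·  ←P2
  10='ac' goto c→11
  11='acc' goto b→12
  12='accb' goto b→13
  13='accbb' goto b→14
  14='accbbb' goto ·  ←P3
  15='b' goto a→18 d→16
  16='bd' goto a→17
  17='bda' goto ·  ←P4
  18='ba' goto b→19
  19='bab' goto a→20
  20='baba' goto ·  ←P5
  21='cb' goto ·  ←P6
  22='d' goto a→23
  23='da' goto ·  ←P7

Failure links (BFS by depth):
  n1('c'): parent n0 fail=0; on 'c' 0 → fail=0;  out ∅∪∅=∅
  n4('a'): parent n0 fail=0; on 'a' 0 → fail=0;  out {1}∪∅={1}
  n15('b'): parent n0 fail=0; on 'b' 0 → fail=0;  out ∅∪∅=∅
  n22('d'): parent n0 fail=0; on 'd' 0 → fail=0;  out ∅∪∅=∅
  n2('cd'): parent n1 fail=0; on 'd' 0 → fail=22;  out ∅∪∅=∅
  n5('aa'): parent n4 fail=0; on 'a' 0 → fail=4;  out ∅∪{1}={1}
  n10('ac'): parent n4 fail=0; on 'c' 0 → fail=1;  out ∅∪∅=∅
  n16('bd'): parent n15 fail=0; on 'd' 0 → fail=22;  out ∅∪∅=∅
  n18('ba'): parent n15 fail=0; on 'a' 0 → fail=4;  out ∅∪{1}={1}
  n21('cb'): parent n1 fail=0; on 'b' 0 → fail=15;  out {6}∪∅={6}
  n23('da'): parent n22 fail=0; on 'a' 0 → fail=4;  out {7}∪{1}={1,7}
  n3('cdb'): parent n2 fail=22; on 'b' 22→0 → fail=15;  out {0}∪∅={0}
  n6('aad'): parent n5 fail=4; on 'd' 4→0 → fail=22;  out ∅∪∅=∅
  n11('acc'): parent n10 fail=1; on 'c' 1→0 → fail=1;  out ∅∪∅=∅
  n17('bda'): parent n16 fail=22; on 'a' 22 → fail=23;  out {4}∪{1,7}={1,4,7}
  n19('bab'): parent n18 fail=4; on 'b' 4→0 → fail=15;  out ∅∪∅=∅
  n7('aadd'): parent n6 fail=22; on 'd' 22→0 → fail=22;  out ∅∪∅=∅
  n12('accb'): parent n11 fail=1; on 'b' 1 → fail=21;  out ∅∪{6}={6}
  n20('baba'): parent n19 fail=15; on 'a' 15 → fail=18;  out {5}∪{1}={1,5}
  n8('aaddc'): parent n7 fail=22; on 'c' 22→0 → fail=1;  out ∅∪∅=∅
  n13('accbb'): parent n12 fail=21; on 'b' 21→15→0 → fail=15;  out ∅∪∅=∅
  n9('aaddcc'): parent n8 fail=1; on 'c' 1→0 → fail=1;  out {2}∪∅={2}
  n14('accbbb'): parent n13 fail=15; on 'b' 15→0 → fail=15;  out {3}∪∅={3}

Run:
[0] read 'b'  n0⇒n15
[1] read 'b'  n15⇒n15 ·f
[2] read 'a'  n15⇒n18  ** P1@[2:2]
[3] read 'c'  n18⇒n10 ·f
[4] read 'd'  n10⇒n2 ·f
[5] read 'b'  n2⇒n3  ** P0@[3:5]
[6] read 'b'  n3⇒n15 ·f
[7] read 'a'  n15⇒n18  ** P1@[7:7]
[8] read 'b'  n18⇒n19
[9] read 'a'  n19⇒n20  ** P1@[9:9],P5@[6:9]
[10] read 'c'  n20⇒n10 ·f
[11] read 'b'  n10⇒n21 ·f  ** P6@[10:11]
[12] read 'd'  n21⇒n16 ·f
[13] read 'b'  n16⇒n15 ·f
[14] read 'a'  n15⇒n18  ** P1@[14:14]
[15] read 'd'  n18⇒n22 ·f
[16] read 'c'  n22⇒n1 ·f
[17] read 'd'  n1⇒n2
[18] read 'b'  n2⇒n3  ** P0@[16:18]
[19] read 'a'  n3⇒n18 ·f  ** P1@[19:19]
[20] read 'a'  n18⇒n5 ·f  ** P1@[20:20]
[21] read 'a'  n5⇒n5 ·f  ** P1@[21:21]
[22] read 'a'  n5⇒n5 ·f  ** P1@[22:22]
[23] read 'c'  n5⇒n10 ·f
[24] read 'c'  n10⇒n11
[25] read 'b'  n11⇒n12  ** P6@[24:25]
[26] read 'b'  n12⇒n13
[27] read 'd'  n13⇒n16 ·f
[28] read 'd'  n16⇒n22 ·f
[29] read 'a'  n22⇒n23  ** P1@[29:29],P7@[28:29]
[30] read 'b'  n23⇒n15 ·f
[31] read 'd'  n15⇒n16
[32] read 'a'  n16⇒n17  ** P1@[32:32],P4@[30:32],P7@[31:32]
[33] read 'a'  n17⇒n5 ·f  ** P1@[33:33]
[34] read 'c'  n5⇒n10 ·f
[35] read 'c'  n10⇒n11
[36] read 'b'  n11⇒n12  ** P6@[35:36]
[37] read 'b'  n12⇒n13
[38] read 'b'  n13⇒n14  ** P3@[33:38]
[39] read 'd'  n14⇒n16 ·f
[40] read 'c'  n16⇒n1 ·f
[41] read 'c'  n1⇒n1 ·f
[42] read 'b'  n1⇒n21  ** P6@[41:42]
[43] read 'b'  n21⇒n15 ·f
[44] read 'd'  n15⇒n16
[45] read 'a'  n16⇒n17  ** P1@[45:45],P4@[43:45],P7@[44:45]
[46] read 'a'  n17⇒n5 ·f  ** P1@[46:46]
[47] read 'c'  n5⇒n10 ·f
[48] read 'c'  n10⇒n11
[49] read 'b'  n11⇒n12  ** P6@[48:49]
[50] read 'b'  n12⇒n13
[51] read 'b'  n13⇒n14  ** P3@[46:51]
[52] read 'c'  n14⇒n1 ·f
[53] read 'b'  n1⇒n21  ** P6@[52:53]
[54] read 'c'  n21⇒n1 ·f
[55] read 'b'  n1⇒n21  ** P6@[54:55]
[56] read 'd'  n21⇒n16 ·f

Matches: [[2,1],[5,0],[7,1],[9,1],[9,5],[11,6],[14,1],[18,0],[19,1],[20,1],[21,1],[22,1],[25,6],[29,1],[29,7],[32,1],[32,4],[32,7],[33,1],[36,6],[38,3],[42,6],[45,1],[45,4],[45,7],[46,1],[49,6],[51,3],[53,6],[55,6]]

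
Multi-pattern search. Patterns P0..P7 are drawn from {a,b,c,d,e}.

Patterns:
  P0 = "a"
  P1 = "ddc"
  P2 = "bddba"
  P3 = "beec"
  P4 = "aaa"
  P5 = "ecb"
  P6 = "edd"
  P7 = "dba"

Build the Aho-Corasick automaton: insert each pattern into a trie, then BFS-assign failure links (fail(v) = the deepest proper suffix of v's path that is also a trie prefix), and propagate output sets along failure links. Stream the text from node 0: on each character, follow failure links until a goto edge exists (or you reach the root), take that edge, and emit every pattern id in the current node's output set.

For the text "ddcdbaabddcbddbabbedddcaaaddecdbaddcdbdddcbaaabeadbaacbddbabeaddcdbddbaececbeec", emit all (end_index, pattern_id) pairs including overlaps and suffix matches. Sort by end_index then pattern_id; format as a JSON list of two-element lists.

Build:
Trie nodes:
  n0 'ε': a→1 b→5 d→2 e→15
  n1 'a': a→13  [P0 ends]
  n2 'd': b→20 d→3
  n3 'dd': c→4
  n4 'ddc': ·  [P1 ends]
  n5 'b': d→6 e→10
  n6 'bd': d→7
  n7 'bdd': b→8
  n8 'bddb': a→9
  n9 'bddba': ·  [P2 ends]
  n10 'be': e→11
  n11 'bee': c→12
  n12 'beec': ·  [P3 ends]
  n13 'aa': a→14
  n14 'aaa': ·  [P4 ends]
  n15 'e': c→16 d→18
  n16 'ec': b→17
  n17 'ecb': ·  [P5 ends]
  n18 'ed': d→19
  n19 'edd': ·  [P6 ends]
  n20 'db': a→21
  n21 'dba': ·  [P7 ends]

BFS fail/out derivation:
  n1('a'): parent n0 fail=0; on 'a' 0 → fail=0;  out {0}∪∅={0}
  n2('d'): parent n0 fail=0; on 'd' 0 → fail=0;  out ∅∪∅=∅
  n5('b'): parent n0 fail=0; on 'b' 0 → fail=0;  out ∅∪∅=∅
  n15('e'): parent n0 fail=0; on 'e' 0 → fail=0;  out ∅∪∅=∅
  n3('dd'): parent n2 fail=0; on 'd' 0 → fail=2;  out ∅∪∅=∅
  n6('bd'): parent n5 fail=0; on 'd' 0 → fail=2;  out ∅∪∅=∅
  n10('be'): parent n5 fail=0; on 'e' 0 → fail=15;  out ∅∪∅=∅
  n13('aa'): parent n1 fail=0; on 'a' 0 → fail=1;  out ∅∪{0}={0}
  n16('ec'): parent n15 fail=0; on 'c' 0 → fail=0;  out ∅∪∅=∅
  n18('ed'): parent n15 fail=0; on 'd' 0 → fail=2;  out ∅∪∅=∅
  n20('db'): parent n2 fail=0; on 'b' 0 → fail=5;  out ∅∪∅=∅
  n4('ddc'): parent n3 fail=2; on 'c' 2→0 → fail=0;  out {1}∪∅={1}
  n7('bdd'): parent n6 fail=2; on 'd' 2 → fail=3;  out ∅∪∅=∅
  n11('bee'): parent n10 fail=15; on 'e' 15→0 → fail=15;  out ∅∪∅=∅
  n14('aaa'): parent n13 fail=1; on 'a' 1 → fail=13;  out {4}∪{0}={0,4}
  n17('ecb'): parent n16 fail=0; on 'b' 0 → fail=5;  out {5}∪∅={5}
  n19('edd'): parent n18 fail=2; on 'd' 2 → fail=3;  out {6}∪∅={6}
  n21('dba'): parent n20 fail=5; on 'a' 5→0 → fail=1;  out {7}∪{0}={0,7}
  n8('bddb'): parent n7 fail=3; on 'b' 3→2 → fail=20;  out ∅∪∅=∅
  n12('beec'): parent n11 fail=15; on 'c' 15 → fail=16;  out {3}∪∅={3}
  n9('bddba'): parent n8 fail=20; on 'a' 20 → fail=21;  out {2}∪{0,7}={0,2,7}

Run:
i=0 'd': node 0→2
i=1 'd': node 2→3
i=2 'c': node 3→4  emit P1@[0:2]
i=3 'd': node 4→2 (fail-walked)
i=4 'b': node 2→20
i=5 'a': node 20→21  emit P0@[5:5],P7@[3:5]
i=6 'a': node 21→13 (fail-walked)  emit P0@[6:6]
i=7 'b': node 13→5 (fail-walked)
i=8 'd': node 5→6
i=9 'd': node 6→7
i=10 'c': node 7→4 (fail-walked)  emit P1@[8:10]
i=11 'b': node 4→5 (fail-walked)
i=12 'd': node 5→6
i=13 'd': node 6→7
i=14 'b': node 7→8
i=15 'a': node 8→9  emit P0@[15:15],P2@[11:15],P7@[13:15]
i=16 'b': node 9→5 (fail-walked)
i=17 'b': node 5→5 (fail-walked)
i=18 'e': node 5→10
i=19 'd': node 10→18 (fail-walked)
i=20 'd': node 18→19  emit P6@[18:20]
i=21 'd': node 19→3 (fail-walked)
i=22 'c': node 3→4  emit P1@[20:22]
i=23 'a': node 4→1 (fail-walked)  emit P0@[23:23]
i=24 'a': node 1→13  emit P0@[24:24]
i=25 'a': node 13→14  emit P0@[25:25],P4@[23:25]
i=26 'd': node 14→2 (fail-walked)
i=27 'd': node 2→3
i=28 'e': node 3→15 (fail-walked)
i=29 'c': node 15→16
i=30 'd': node 16→2 (fail-walked)
i=31 'b': node 2→20
i=32 'a': node 20→21  emit P0@[32:32],P7@[30:32]
i=33 'd': node 21→2 (fail-walked)
i=34 'd': node 2→3
i=35 'c': node 3→4  emit P1@[33:35]
i=36 'd': node 4→2 (fail-walked)
i=37 'b': node 2→20
i=38 'd': node 20→6 (fail-walked)
i=39 'd': node 6→7
i=40 'd': node 7→3 (fail-walked)
i=41 'c': node 3→4  emit P1@[39:41]
i=42 'b': node 4→5 (fail-walked)
i=43 'a': node 5→1 (fail-walked)  emit P0@[43:43]
i=44 'a': node 1→13  emit P0@[44:44]
i=45 'a': node 13→14  emit P0@[45:45],P4@[43:45]
i=46 'b': node 14→5 (fail-walked)
i=47 'e': node 5→10
i=48 'a': node 10→1 (fail-walked)  emit P0@[48:48]
i=49 'd': node 1→2 (fail-walked)
i=50 'b': node 2→20
i=51 'a': node 20→21  emit P0@[51:51],P7@[49:51]
i=52 'a': node 21→13 (fail-walked)  emit P0@[52:52]
i=53 'c': node 13→0 (fail-walked)
i=54 'b': node 0→5
i=55 'd': node 5→6
i=56 'd': node 6→7
i=57 'b': node 7→8
i=58 'a': node 8→9  emit P0@[58:58],P2@[54:58],P7@[56:58]
i=59 'b': node 9→5 (fail-walked)
i=60 'e': node 5→10
i=61 'a': node 10→1 (fail-walked)  emit P0@[61:61]
i=62 'd': node 1→2 (fail-walked)
i=63 'd': node 2→3
i=64 'c': node 3→4  emit P1@[62:64]
i=65 'd': node 4→2 (fail-walked)
i=66 'b': node 2→20
i=67 'd': node 20→6 (fail-walked)
i=68 'd': node 6→7
i=69 'b': node 7→8
i=70 'a': node 8→9  emit P0@[70:70],P2@[66:70],P7@[68:70]
i=71 'e': node 9→15 (fail-walked)
i=72 'c': node 15→16
i=73 'e': node 16→15 (fail-walked)
i=74 'c': node 15→16
i=75 'b': node 16→17  emit P5@[73:75]
i=76 'e': node 17→10 (fail-walked)
i=77 'e': node 10→11
i=78 'c': node 11→12  emit P3@[75:78]

All matches (sorted): [[2,1],[5,0],[5,7],[6,0],[10,1],[15,0],[15,2],[15,7],[20,6],[22,1],[23,0],[24,0],[25,0],[25,4],[32,0],[32,7],[35,1],[41,1],[43,0],[44,0],[45,0],[45,4],[48,0],[51,0],[51,7],[52,0],[58,0],[58,2],[58,7],[61,0],[64,1],[70,0],[70,2],[70,7],[75,5],[78,3]]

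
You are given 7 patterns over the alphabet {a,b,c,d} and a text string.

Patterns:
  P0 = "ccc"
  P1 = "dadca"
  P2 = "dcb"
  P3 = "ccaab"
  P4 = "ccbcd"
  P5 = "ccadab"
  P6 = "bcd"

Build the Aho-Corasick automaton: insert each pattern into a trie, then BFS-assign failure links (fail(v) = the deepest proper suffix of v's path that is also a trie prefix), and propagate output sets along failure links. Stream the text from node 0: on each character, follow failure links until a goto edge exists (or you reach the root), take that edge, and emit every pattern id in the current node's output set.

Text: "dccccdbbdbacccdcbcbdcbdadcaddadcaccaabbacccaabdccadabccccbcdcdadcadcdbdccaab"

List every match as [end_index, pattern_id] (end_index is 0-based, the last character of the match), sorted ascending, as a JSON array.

Construct AC machine:
Trie (insert patterns):
  0='ε' goto b→20 c→1 d→4
  1='c' goto c→2
  2='cc' goto a→11 b→14 c→3
  3='ccc' goto ·  [P0 ends]
  4='d' goto a→5 c→9
  5='da' goto d→6
  6='dad' goto c→7
  7='dadc' goto a→8
  8='dadca' goto ·  [P1 ends]
  9='dc' goto b→10
  10='dcb' goto ·  [P2 ends]
  11='cca' goto a→12 d→17
  12='ccaa' goto b→13
  13='ccaab' goto ·  [P3 ends]
  14='ccb' goto c→15
  15='ccbc' goto d→16
  16='ccbcd' goto ·  [P4 ends]
  17='ccad' goto a→18
  18='ccada' goto b→19
  19='ccadab' goto ·  [P5 ends]
  20='b' goto c→21
  21='bc' goto d→22
  22='bcd' goto ·  [P6 ends]

BFS fail/out derivation:
  n1('c'): parent n0 fail=0; on 'c' 0 → fail=0;  out ∅∪∅=∅
  n4('d'): parent n0 fail=0; on 'd' 0 → fail=0;  out ∅∪∅=∅
  n20('b'): parent n0 fail=0; on 'b' 0 → fail=0;  out ∅∪∅=∅
  n2('cc'): parent n1 fail=0; on 'c' 0 → fail=1;  out ∅∪∅=∅
  n5('da'): parent n4 fail=0; on 'a' 0 → fail=0;  out ∅∪∅=∅
  n9('dc'): parent n4 fail=0; on 'c' 0 → fail=1;  out ∅∪∅=∅
  n21('bc'): parent n20 fail=0; on 'c' 0 → fail=1;  out ∅∪∅=∅
  n3('ccc'): parent n2 fail=1; on 'c' 1 → fail=2;  out {0}∪∅={0}
  n6('dad'): parent n5 fail=0; on 'd' 0 → fail=4;  out ∅∪∅=∅
  n10('dcb'): parent n9 fail=1; on 'b' 1→0 → fail=20;  out {2}∪∅={2}
  n11('cca'): parent n2 fail=1; on 'a' 1→0 → fail=0;  out ∅∪∅=∅
  n14('ccb'): parent n2 fail=1; on 'b' 1→0 → fail=20;  out ∅∪∅=∅
  n22('bcd'): parent n21 fail=1; on 'd' 1→0 → fail=4;  out {6}∪∅={6}
  n7('dadc'): parent n6 fail=4; on 'c' 4 → fail=9;  out ∅∪∅=∅
  n12('ccaa'): parent n11 fail=0; on 'a' 0 → fail=0;  out ∅∪∅=∅
  n15('ccbc'): parent n14 fail=20; on 'c' 20 → fail=21;  out ∅∪∅=∅
  n17('ccad'): parent n11 fail=0; on 'd' 0 → fail=4;  out ∅∪∅=∅
  n8('dadca'): parent n7 fail=9; on 'a' 9→1→0 → fail=0;  out {1}∪∅={1}
  n13('ccaab'): parent n12 fail=0; on 'b' 0 → fail=20;  out {3}∪∅={3}
  n16('ccbcd'): parent n15 fail=21; on 'd' 21 → fail=22;  out {4}∪{6}={4,6}
  n18('ccada'): parent n17 fail=4; on 'a' 4 → fail=5;  out ∅∪∅=∅
  n19('ccadab'): parent n18 fail=5; on 'b' 5→0 → fail=20;  out {5}∪∅={5}

Run:
pos 0 'd': at 4
pos 1 'c': at 9
pos 2 'c': at 2 (fail-walked)
pos 3 'c': at 3  → match P0@[1:3]
pos 4 'c': at 3 (fail-walked)  → match P0@[2:4]
pos 5 'd': at 4 (fail-walked)
pos 6 'b': at 20 (fail-walked)
pos 7 'b': at 20 (fail-walked)
pos 8 'd': at 4 (fail-walked)
pos 9 'b': at 20 (fail-walked)
pos 10 'a': at 0 (fail-walked)
pos 11 'c': at 1
pos 12 'c': at 2
pos 13 'c': at 3  → match P0@[11:13]
pos 14 'd': at 4 (fail-walked)
pos 15 'c': at 9
pos 16 'b': at 10  → match P2@[14:16]
pos 17 'c': at 21 (fail-walked)
pos 18 'b': at 20 (fail-walked)
pos 19 'd': at 4 (fail-walked)
pos 20 'c': at 9
pos 21 'b': at 10  → match P2@[19:21]
pos 22 'd': at 4 (fail-walked)
pos 23 'a': at 5
pos 24 'd': at 6
pos 25 'c': at 7
pos 26 'a': at 8  → match P1@[22:26]
pos 27 'd': at 4 (fail-walked)
pos 28 'd': at 4 (fail-walked)
pos 29 'a': at 5
pos 30 'd': at 6
pos 31 'c': at 7
pos 32 'a': at 8  → match P1@[28:32]
pos 33 'c': at 1 (fail-walked)
pos 34 'c': at 2
pos 35 'a': at 11
pos 36 'a': at 12
pos 37 'b': at 13  → match P3@[33:37]
pos 38 'b': at 20 (fail-walked)
pos 39 'a': at 0 (fail-walked)
pos 40 'c': at 1
pos 41 'c': at 2
pos 42 'c': at 3  → match P0@[40:42]
pos 43 'a': at 11 (fail-walked)
pos 44 'a': at 12
pos 45 'b': at 13  → match P3@[41:45]
pos 46 'd': at 4 (fail-walked)
pos 47 'c': at 9
pos 48 'c': at 2 (fail-walked)
pos 49 'a': at 11
pos 50 'd': at 17
pos 51 'a': at 18
pos 52 'b': at 19  → match P5@[47:52]
pos 53 'c': at 21 (fail-walked)
pos 54 'c': at 2 (fail-walked)
pos 55 'c': at 3  → match P0@[53:55]
pos 56 'c': at 3 (fail-walked)  → match P0@[54:56]
pos 57 'b': at 14 (fail-walked)
pos 58 'c': at 15
pos 59 'd': at 16  → match P4@[55:59],P6@[57:59]
pos 60 'c': at 9 (fail-walked)
pos 61 'd': at 4 (fail-walked)
pos 62 'a': at 5
pos 63 'd': at 6
pos 64 'c': at 7
pos 65 'a': at 8  → match P1@[61:65]
pos 66 'd': at 4 (fail-walked)
pos 67 'c': at 9
pos 68 'd': at 4 (fail-walked)
pos 69 'b': at 20 (fail-walked)
pos 70 'd': at 4 (fail-walked)
pos 71 'c': at 9
pos 72 'c': at 2 (fail-walked)
pos 73 'a': at 11
pos 74 'a': at 12
pos 75 'b': at 13  → match P3@[71:75]

Matches: [[3,0],[4,0],[13,0],[16,2],[21,2],[26,1],[32,1],[37,3],[42,0],[45,3],[52,5],[55,0],[56,0],[59,4],[59,6],[65,1],[75,3]]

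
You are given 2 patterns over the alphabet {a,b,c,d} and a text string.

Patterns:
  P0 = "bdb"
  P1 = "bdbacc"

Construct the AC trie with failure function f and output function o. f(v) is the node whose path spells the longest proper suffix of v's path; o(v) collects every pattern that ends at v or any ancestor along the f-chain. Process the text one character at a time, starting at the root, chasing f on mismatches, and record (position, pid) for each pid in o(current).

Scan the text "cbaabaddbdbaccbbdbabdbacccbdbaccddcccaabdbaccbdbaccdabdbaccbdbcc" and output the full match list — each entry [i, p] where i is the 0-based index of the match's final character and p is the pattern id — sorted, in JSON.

Build automaton:
Trie (insert patterns):
  0='ε' goto b→1
  1='b' goto d→2
  2='bd' goto b→3
  3='bdb' goto a→4  [P0 ends]
  4='bdba' goto c→5
  5='bdbac' goto c→6
  6='bdbacc' goto ·  [P1 ends]

Failure links (BFS by depth):
  n1('b'): parent n0 fail=0; on 'b' 0 → fail=0;  out ∅∪∅=∅
  n2('bd'): parent n1 fail=0; on 'd' 0 → fail=0;  out ∅∪∅=∅
  n3('bdb'): parent n2 fail=0; on 'b' 0 → fail=1;  out {0}∪∅={0}
  n4('bdba'): parent n3 fail=1; on 'a' 1→0 → fail=0;  out ∅∪∅=∅
  n5('bdbac'): parent n4 fail=0; on 'c' 0 → fail=0;  out ∅∪∅=∅
  n6('bdbacc'): parent n5 fail=0; on 'c' 0 → fail=0;  out {1}∪∅={1}

Run:
i=0 'c': node 0→0
i=1 'b': node 0→1
i=2 'a': node 1→0 ·f
i=3 'a': node 0→0
i=4 'b': node 0→1
i=5 'a': node 1→0 ·f
i=6 'd': node 0→0
i=7 'd': node 0→0
i=8 'b': node 0→1
i=9 'd': node 1→2
i=10 'b': node 2→3  → match P0@[8:10]
i=11 'a': node 3→4
i=12 'c': node 4→5
i=13 'c': node 5→6  → match P1@[8:13]
i=14 'b': node 6→1 ·f
i=15 'b': node 1→1 ·f
i=16 'd': node 1→2
i=17 'b': node 2→3  → match P0@[15:17]
i=18 'a': node 3→4
i=19 'b': node 4→1 ·f
i=20 'd': node 1→2
i=21 'b': node 2→3  → match P0@[19:21]
i=22 'a': node 3→4
i=23 'c': node 4→5
i=24 'c': node 5→6  → match P1@[19:24]
i=25 'c': node 6→0 ·f
i=26 'b': node 0→1
i=27 'd': node 1→2
i=28 'b': node 2→3  → match P0@[26:28]
i=29 'a': node 3→4
i=30 'c': node 4→5
i=31 'c': node 5→6  → match P1@[26:31]
i=32 'd': node 6→0 ·f
i=33 'd': node 0→0
i=34 'c': node 0→0
i=35 'c': node 0→0
i=36 'c': node 0→0
i=37 'a': node 0→0
i=38 'a': node 0→0
i=39 'b': node 0→1
i=40 'd': node 1→2
i=41 'b': node 2→3  → match P0@[39:41]
i=42 'a': node 3→4
i=43 'c': node 4→5
i=44 'c': node 5→6  → match P1@[39:44]
i=45 'b': node 6→1 ·f
i=46 'd': node 1→2
i=47 'b': node 2→3  → match P0@[45:47]
i=48 'a': node 3→4
i=49 'c': node 4→5
i=50 'c': node 5→6  → match P1@[45:50]
i=51 'd': node 6→0 ·f
i=52 'a': node 0→0
i=53 'b': node 0→1
i=54 'd': node 1→2
i=55 'b': node 2→3  → match P0@[53:55]
i=56 'a': node 3→4
i=57 'c': node 4→5
i=58 'c': node 5→6  → match P1@[53:58]
i=59 'b': node 6→1 ·f
i=60 'd': node 1→2
i=61 'b': node 2→3  → match P0@[59:61]
i=62 'c': node 3→0 ·f
i=63 'c': node 0→0

Result: [[10,0],[13,1],[17,0],[21,0],[24,1],[28,0],[31,1],[41,0],[44,1],[47,0],[50,1],[55,0],[58,1],[61,0]]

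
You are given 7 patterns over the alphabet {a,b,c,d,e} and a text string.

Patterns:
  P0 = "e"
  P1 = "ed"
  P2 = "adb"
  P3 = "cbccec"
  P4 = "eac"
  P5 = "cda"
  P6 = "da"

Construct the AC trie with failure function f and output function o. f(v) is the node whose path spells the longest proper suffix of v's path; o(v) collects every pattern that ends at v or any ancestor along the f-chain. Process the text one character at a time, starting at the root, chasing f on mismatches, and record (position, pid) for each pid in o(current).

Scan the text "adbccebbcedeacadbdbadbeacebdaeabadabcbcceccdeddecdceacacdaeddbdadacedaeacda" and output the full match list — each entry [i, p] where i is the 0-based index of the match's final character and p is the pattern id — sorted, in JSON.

Build automaton:
Trie (insert patterns):
  0='ε' goto a→3 c→6 d→16 e→1
  1='e' goto a→12 d→2  ←P0
  2='ed' goto ·  ←P1
  3='a' goto d→4
  4='ad' goto b→5
  5='adb' goto ·  ←P2
  6='c' goto b→7 d→14
  7='cb' goto c→8
  8='cbc' goto c→9
  9='cbcc' goto e→10
  10='cbcce' goto c→11
  11='cbccec' goto ·  ←P3
  12='ea' goto c→13
  13='eac' goto ·  ←P4
  14='cd' goto a→15
  15='cda' goto ·  ←P5
  16='d' goto a→17
  17='da' goto ·  ←P6

Failure links (BFS by depth):
  fail(1) 'e': from fail(0)=0 chase 'e': 0 ⇒ 0;  out={0}∪out(0)={0}
  fail(3) 'a': from fail(0)=0 chase 'a': 0 ⇒ 0;  out=∅∪out(0)=∅
  fail(6) 'c': from fail(0)=0 chase 'c': 0 ⇒ 0;  out=∅∪out(0)=∅
  fail(16) 'd': from fail(0)=0 chase 'd': 0 ⇒ 0;  out=∅∪out(0)=∅
  fail(2) 'ed': from fail(1)=0 chase 'd': 0 ⇒ 16;  out={1}∪out(16)={1}
  fail(4) 'ad': from fail(3)=0 chase 'd': 0 ⇒ 16;  out=∅∪out(16)=∅
  fail(7) 'cb': from fail(6)=0 chase 'b': 0 ⇒ 0;  out=∅∪out(0)=∅
  fail(12) 'ea': from fail(1)=0 chase 'a': 0 ⇒ 3;  out=∅∪out(3)=∅
  fail(14) 'cd': from fail(6)=0 chase 'd': 0 ⇒ 16;  out=∅∪out(16)=∅
  fail(17) 'da': from fail(16)=0 chase 'a': 0 ⇒ 3;  out={6}∪out(3)={6}
  fail(5) 'adb': from fail(4)=16 chase 'b': 16→0 ⇒ 0;  out={2}∪out(0)={2}
  fail(8) 'cbc': from fail(7)=0 chase 'c': 0 ⇒ 6;  out=∅∪out(6)=∅
  fail(13) 'eac': from fail(12)=3 chase 'c': 3→0 ⇒ 6;  out={4}∪out(6)={4}
  fail(15) 'cda': from fail(14)=16 chase 'a': 16 ⇒ 17;  out={5}∪out(17)={5,6}
  fail(9) 'cbcc': from fail(8)=6 chase 'c': 6→0 ⇒ 6;  out=∅∪out(6)=∅
  fail(10) 'cbcce': from fail(9)=6 chase 'e': 6→0 ⇒ 1;  out=∅∪out(1)={0}
  fail(11) 'cbccec': from fail(10)=1 chase 'c': 1→0 ⇒ 6;  out={3}∪out(6)={3}

Text stream:
[0] read 'a'  n0⇒n3
[1] read 'd'  n3⇒n4
[2] read 'b'  n4⇒n5  ** P2@[0:2]
[3] read 'c'  n5⇒n6 ·f
[4] read 'c'  n6⇒n6 ·f
[5] read 'e'  n6⇒n1 ·f  ** P0@[5:5]
[6] read 'b'  n1⇒n0 ·f
[7] read 'b'  n0⇒n0
[8] read 'c'  n0⇒n6
[9] read 'e'  n6⇒n1 ·f  ** P0@[9:9]
[10] read 'd'  n1⇒n2  ** P1@[9:10]
[11] read 'e'  n2⇒n1 ·f  ** P0@[11:11]
[12] read 'a'  n1⇒n12
[13] read 'c'  n12⇒n13  ** P4@[11:13]
[14] read 'a'  n13⇒n3 ·f
[15] read 'd'  n3⇒n4
[16] read 'b'  n4⇒n5  ** P2@[14:16]
[17] read 'd'  n5⇒n16 ·f
[18] read 'b'  n16⇒n0 ·f
[19] read 'a'  n0⇒n3
[20] read 'd'  n3⇒n4
[21] read 'b'  n4⇒n5  ** P2@[19:21]
[22] read 'e'  n5⇒n1 ·f  ** P0@[22:22]
[23] read 'a'  n1⇒n12
[24] read 'c'  n12⇒n13  ** P4@[22:24]
[25] read 'e'  n13⇒n1 ·f  ** P0@[25:25]
[26] read 'b'  n1⇒n0 ·f
[27] read 'd'  n0⇒n16
[28] read 'a'  n16⇒n17  ** P6@[27:28]
[29] read 'e'  n17⇒n1 ·f  ** P0@[29:29]
[30] read 'a'  n1⇒n12
[31] read 'b'  n12⇒n0 ·f
[32] read 'a'  n0⇒n3
[33] read 'd'  n3⇒n4
[34] read 'a'  n4⇒n17 ·f  ** P6@[33:34]
[35] read 'b'  n17⇒n0 ·f
[36] read 'c'  n0⇒n6
[37] read 'b'  n6⇒n7
[38] read 'c'  n7⇒n8
[39] read 'c'  n8⇒n9
[40] read 'e'  n9⇒n10  ** P0@[40:40]
[41] read 'c'  n10⇒n11  ** P3@[36:41]
[42] read 'c'  n11⇒n6 ·f
[43] read 'd'  n6⇒n14
[44] read 'e'  n14⇒n1 ·f  ** P0@[44:44]
[45] read 'd'  n1⇒n2  ** P1@[44:45]
[46] read 'd'  n2⇒n16 ·f
[47] read 'e'  n16⇒n1 ·f  ** P0@[47:47]
[48] read 'c'  n1⇒n6 ·f
[49] read 'd'  n6⇒n14
[50] read 'c'  n14⇒n6 ·f
[51] read 'e'  n6⇒n1 ·f  ** P0@[51:51]
[52] read 'a'  n1⇒n12
[53] read 'c'  n12⇒n13  ** P4@[51:53]
[54] read 'a'  n13⇒n3 ·f
[55] read 'c'  n3⇒n6 ·f
[56] read 'd'  n6⇒n14
[57] read 'a'  n14⇒n15  ** P5@[55:57],P6@[56:57]
[58] read 'e'  n15⇒n1 ·f  ** P0@[58:58]
[59] read 'd'  n1⇒n2  ** P1@[58:59]
[60] read 'd'  n2⇒n16 ·f
[61] read 'b'  n16⇒n0 ·f
[62] read 'd'  n0⇒n16
[63] read 'a'  n16⇒n17  ** P6@[62:63]
[64] read 'd'  n17⇒n4 ·f
[65] read 'a'  n4⇒n17 ·f  ** P6@[64:65]
[66] read 'c'  n17⇒n6 ·f
[67] read 'e'  n6⇒n1 ·f  ** P0@[67:67]
[68] read 'd'  n1⇒n2  ** P1@[67:68]
[69] read 'a'  n2⇒n17 ·f  ** P6@[68:69]
[70] read 'e'  n17⇒n1 ·f  ** P0@[70:70]
[71] read 'a'  n1⇒n12
[72] read 'c'  n12⇒n13  ** P4@[70:72]
[73] read 'd'  n13⇒n14 ·f
[74] read 'a'  n14⇒n15  ** P5@[72:74],P6@[73:74]

Result: [[2,2],[5,0],[9,0],[10,1],[11,0],[13,4],[16,2],[21,2],[22,0],[24,4],[25,0],[28,6],[29,0],[34,6],[40,0],[41,3],[44,0],[45,1],[47,0],[51,0],[53,4],[57,5],[57,6],[58,0],[59,1],[63,6],[65,6],[67,0],[68,1],[69,6],[70,0],[72,4],[74,5],[74,6]]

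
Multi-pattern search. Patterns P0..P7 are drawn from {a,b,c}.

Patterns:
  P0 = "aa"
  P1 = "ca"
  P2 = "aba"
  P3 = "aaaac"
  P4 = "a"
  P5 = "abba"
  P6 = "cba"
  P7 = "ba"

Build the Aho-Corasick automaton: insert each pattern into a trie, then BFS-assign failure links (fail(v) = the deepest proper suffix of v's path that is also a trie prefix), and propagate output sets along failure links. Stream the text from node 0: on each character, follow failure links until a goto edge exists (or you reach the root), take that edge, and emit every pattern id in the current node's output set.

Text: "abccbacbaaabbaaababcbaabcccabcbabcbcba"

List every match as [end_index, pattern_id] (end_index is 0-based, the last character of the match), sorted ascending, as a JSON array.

Construct AC machine:
Trie (insert patterns):
  0='ε' goto a→1 b→14 c→3
  1='a' goto a→2 b→5  [P4 ends]
  2='aa' goto a→7  [P0 ends]
  3='c' goto a→4 b→12
  4='ca' goto ·  [P1 ends]
  5='ab' goto a→6 b→10
  6='aba' goto ·  [P2 ends]
  7='aaa' goto a→8
  8='aaaa' goto c→9
  9='aaaac' goto ·  [P3 ends]
  10='abb' goto a→11
  11='abba' goto ·  [P5 ends]
  12='cb' goto a→13
  13='cba' goto ·  [P6 ends]
  14='b' goto a→15
  15='ba' goto ·  [P7 ends]

BFS fail/out derivation:
  fail(1) 'a': from fail(0)=0 chase 'a': 0 ⇒ 0;  out={4}∪out(0)={4}
  fail(3) 'c': from fail(0)=0 chase 'c': 0 ⇒ 0;  out=∅∪out(0)=∅
  fail(14) 'b': from fail(0)=0 chase 'b': 0 ⇒ 0;  out=∅∪out(0)=∅
  fail(2) 'aa': from fail(1)=0 chase 'a': 0 ⇒ 1;  out={0}∪out(1)={0,4}
  fail(4) 'ca': from fail(3)=0 chase 'a': 0 ⇒ 1;  out={1}∪out(1)={1,4}
  fail(5) 'ab': from fail(1)=0 chase 'b': 0 ⇒ 14;  out=∅∪out(14)=∅
  fail(12) 'cb': from fail(3)=0 chase 'b': 0 ⇒ 14;  out=∅∪out(14)=∅
  fail(15) 'ba': from fail(14)=0 chase 'a': 0 ⇒ 1;  out={7}∪out(1)={4,7}
  fail(6) 'aba': from fail(5)=14 chase 'a': 14 ⇒ 15;  out={2}∪out(15)={2,4,7}
  fail(7) 'aaa': from fail(2)=1 chase 'a': 1 ⇒ 2;  out=∅∪out(2)={0,4}
  fail(10) 'abb': from fail(5)=14 chase 'b': 14→0 ⇒ 14;  out=∅∪out(14)=∅
  fail(13) 'cba': from fail(12)=14 chase 'a': 14 ⇒ 15;  out={6}∪out(15)={4,6,7}
  fail(8) 'aaaa': from fail(7)=2 chase 'a': 2 ⇒ 7;  out=∅∪out(7)={0,4}
  fail(11) 'abba': from fail(10)=14 chase 'a': 14 ⇒ 15;  out={5}∪out(15)={4,5,7}
  fail(9) 'aaaac': from fail(8)=7 chase 'c': 7→2→1→0 ⇒ 3;  out={3}∪out(3)={3}

Run:
pos 0 'a': at 1  emit P4@[0:0]
pos 1 'b': at 5
pos 2 'c': at 3 ·f
pos 3 'c': at 3 ·f
pos 4 'b': at 12
pos 5 'a': at 13  emit P4@[5:5],P6@[3:5],P7@[4:5]
pos 6 'c': at 3 ·f
pos 7 'b': at 12
pos 8 'a': at 13  emit P4@[8:8],P6@[6:8],P7@[7:8]
pos 9 'a': at 2 ·f  emit P0@[8:9],P4@[9:9]
pos 10 'a': at 7  emit P0@[9:10],P4@[10:10]
pos 11 'b': at 5 ·f
pos 12 'b': at 10
pos 13 'a': at 11  emit P4@[13:13],P5@[10:13],P7@[12:13]
pos 14 'a': at 2 ·f  emit P0@[13:14],P4@[14:14]
pos 15 'a': at 7  emit P0@[14:15],P4@[15:15]
pos 16 'b': at 5 ·f
pos 17 'a': at 6  emit P2@[15:17],P4@[17:17],P7@[16:17]
pos 18 'b': at 5 ·f
pos 19 'c': at 3 ·f
pos 20 'b': at 12
pos 21 'a': at 13  emit P4@[21:21],P6@[19:21],P7@[20:21]
pos 22 'a': at 2 ·f  emit P0@[21:22],P4@[22:22]
pos 23 'b': at 5 ·f
pos 24 'c': at 3 ·f
pos 25 'c': at 3 ·f
pos 26 'c': at 3 ·f
pos 27 'a': at 4  emit P1@[26:27],P4@[27:27]
pos 28 'b': at 5 ·f
pos 29 'c': at 3 ·f
pos 30 'b': at 12
pos 31 'a': at 13  emit P4@[31:31],P6@[29:31],P7@[30:31]
pos 32 'b': at 5 ·f
pos 33 'c': at 3 ·f
pos 34 'b': at 12
pos 35 'c': at 3 ·f
pos 36 'b': at 12
pos 37 'a': at 13  emit P4@[37:37],P6@[35:37],P7@[36:37]

Result: [[0,4],[5,4],[5,6],[5,7],[8,4],[8,6],[8,7],[9,0],[9,4],[10,0],[10,4],[13,4],[13,5],[13,7],[14,0],[14,4],[15,0],[15,4],[17,2],[17,4],[17,7],[21,4],[21,6],[21,7],[22,0],[22,4],[27,1],[27,4],[31,4],[31,6],[31,7],[37,4],[37,6],[37,7]]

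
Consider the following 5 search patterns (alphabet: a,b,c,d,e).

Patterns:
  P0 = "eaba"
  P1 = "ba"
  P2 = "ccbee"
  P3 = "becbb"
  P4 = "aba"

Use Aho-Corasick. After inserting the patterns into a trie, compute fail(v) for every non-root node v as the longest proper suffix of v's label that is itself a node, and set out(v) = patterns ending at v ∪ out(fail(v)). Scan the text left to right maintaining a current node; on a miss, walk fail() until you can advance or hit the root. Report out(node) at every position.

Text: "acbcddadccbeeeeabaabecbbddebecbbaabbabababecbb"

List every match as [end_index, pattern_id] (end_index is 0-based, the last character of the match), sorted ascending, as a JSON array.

Build automaton:
Trie nodes:
  n0 'ε': a→16 b→5 c→7 e→1
  n1 'e': a→2
  n2 'ea': b→3
  n3 'eab': a→4
  n4 'eaba': ·  [P0 ends]
  n5 'b': a→6 e→12
  n6 'ba': ·  [P1 ends]
  n7 'c': c→8
  n8 'cc': b→9
  n9 'ccb': e→10
  n10 'ccbe': e→11
  n11 'ccbee': ·  [P2 ends]
  n12 'be': c→13
  n13 'bec': b→14
  n14 'becb': b→15
  n15 'becbb': ·  [P3 ends]
  n16 'a': b→17
  n17 'ab': a→18
  n18 'aba': ·  [P4 ends]

Failure links (BFS by depth):
  n1('e'): parent n0 fail=0; on 'e' 0 → fail=0;  out ∅∪∅=∅
  n5('b'): parent n0 fail=0; on 'b' 0 → fail=0;  out ∅∪∅=∅
  n7('c'): parent n0 fail=0; on 'c' 0 → fail=0;  out ∅∪∅=∅
  n16('a'): parent n0 fail=0; on 'a' 0 → fail=0;  out ∅∪∅=∅
  n2('ea'): parent n1 fail=0; on 'a' 0 → fail=16;  out ∅∪∅=∅
  n6('ba'): parent n5 fail=0; on 'a' 0 → fail=16;  out {1}∪∅={1}
  n8('cc'): parent n7 fail=0; on 'c' 0 → fail=7;  out ∅∪∅=∅
  n12('be'): parent n5 fail=0; on 'e' 0 → fail=1;  out ∅∪∅=∅
  n17('ab'): parent n16 fail=0; on 'b' 0 → fail=5;  out ∅∪∅=∅
  n3('eab'): parent n2 fail=16; on 'b' 16 → fail=17;  out ∅∪∅=∅
  n9('ccb'): parent n8 fail=7; on 'b' 7→0 → fail=5;  out ∅∪∅=∅
  n13('bec'): parent n12 fail=1; on 'c' 1→0 → fail=7;  out ∅∪∅=∅
  n18('aba'): parent n17 fail=5; on 'a' 5 → fail=6;  out {4}∪{1}={1,4}
  n4('eaba'): parent n3 fail=17; on 'a' 17 → fail=18;  out {0}∪{1,4}={0,1,4}
  n10('ccbe'): parent n9 fail=5; on 'e' 5 → fail=12;  out ∅∪∅=∅
  n14('becb'): parent n13 fail=7; on 'b' 7→0 → fail=5;  out ∅∪∅=∅
  n11('ccbee'): parent n10 fail=12; on 'e' 12→1→0 → fail=1;  out {2}∪∅={2}
  n15('becbb'): parent n14 fail=5; on 'b' 5→0 → fail=5;  out {3}∪∅={3}

Scan:
i=0 'a': node 0→16
i=1 'c': node 16→7 (fail-walked)
i=2 'b': node 7→5 (fail-walked)
i=3 'c': node 5→7 (fail-walked)
i=4 'd': node 7→0 (fail-walked)
i=5 'd': node 0→0
i=6 'a': node 0→16
i=7 'd': node 16→0 (fail-walked)
i=8 'c': node 0→7
i=9 'c': node 7→8
i=10 'b': node 8→9
i=11 'e': node 9→10
i=12 'e': node 10→11  ** P2@[8:12]
i=13 'e': node 11→1 (fail-walked)
i=14 'e': node 1→1 (fail-walked)
i=15 'a': node 1→2
i=16 'b': node 2→3
i=17 'a': node 3→4  ** P0@[14:17],P1@[16:17],P4@[15:17]
i=18 'a': node 4→16 (fail-walked)
i=19 'b': node 16→17
i=20 'e': node 17→12 (fail-walked)
i=21 'c': node 12→13
i=22 'b': node 13→14
i=23 'b': node 14→15  ** P3@[19:23]
i=24 'd': node 15→0 (fail-walked)
i=25 'd': node 0→0
i=26 'e': node 0→1
i=27 'b': node 1→5 (fail-walked)
i=28 'e': node 5→12
i=29 'c': node 12→13
i=30 'b': node 13→14
i=31 'b': node 14→15  ** P3@[27:31]
i=32 'a': node 15→6 (fail-walked)  ** P1@[31:32]
i=33 'a': node 6→16 (fail-walked)
i=34 'b': node 16→17
i=35 'b': node 17→5 (fail-walked)
i=36 'a': node 5→6  ** P1@[35:36]
i=37 'b': node 6→17 (fail-walked)
i=38 'a': node 17→18  ** P1@[37:38],P4@[36:38]
i=39 'b': node 18→17 (fail-walked)
i=40 'a': node 17→18  ** P1@[39:40],P4@[38:40]
i=41 'b': node 18→17 (fail-walked)
i=42 'e': node 17→12 (fail-walked)
i=43 'c': node 12→13
i=44 'b': node 13→14
i=45 'b': node 14→15  ** P3@[41:45]

Matches: [[12,2],[17,0],[17,1],[17,4],[23,3],[31,3],[32,1],[36,1],[38,1],[38,4],[40,1],[40,4],[45,3]]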